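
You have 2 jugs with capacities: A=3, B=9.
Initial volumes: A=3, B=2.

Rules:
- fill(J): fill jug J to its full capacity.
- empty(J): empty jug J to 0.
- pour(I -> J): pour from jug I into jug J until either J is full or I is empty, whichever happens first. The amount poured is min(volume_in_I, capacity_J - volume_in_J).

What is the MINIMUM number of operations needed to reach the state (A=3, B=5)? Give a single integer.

BFS from (A=3, B=2). One shortest path:
  1. pour(A -> B) -> (A=0 B=5)
  2. fill(A) -> (A=3 B=5)
Reached target in 2 moves.

Answer: 2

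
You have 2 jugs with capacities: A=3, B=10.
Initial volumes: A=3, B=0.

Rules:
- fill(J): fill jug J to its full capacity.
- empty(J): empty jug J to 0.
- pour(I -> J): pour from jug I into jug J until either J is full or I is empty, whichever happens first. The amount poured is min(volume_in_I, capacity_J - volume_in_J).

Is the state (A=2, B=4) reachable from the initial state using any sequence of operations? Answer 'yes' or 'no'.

BFS explored all 26 reachable states.
Reachable set includes: (0,0), (0,1), (0,2), (0,3), (0,4), (0,5), (0,6), (0,7), (0,8), (0,9), (0,10), (1,0) ...
Target (A=2, B=4) not in reachable set → no.

Answer: no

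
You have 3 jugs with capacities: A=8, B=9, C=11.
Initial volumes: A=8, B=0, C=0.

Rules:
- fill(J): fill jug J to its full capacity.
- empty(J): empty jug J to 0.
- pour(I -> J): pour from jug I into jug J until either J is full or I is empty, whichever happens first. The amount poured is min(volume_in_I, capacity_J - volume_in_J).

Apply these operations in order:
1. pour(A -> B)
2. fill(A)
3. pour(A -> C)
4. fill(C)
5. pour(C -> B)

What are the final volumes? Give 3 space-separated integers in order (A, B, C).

Step 1: pour(A -> B) -> (A=0 B=8 C=0)
Step 2: fill(A) -> (A=8 B=8 C=0)
Step 3: pour(A -> C) -> (A=0 B=8 C=8)
Step 4: fill(C) -> (A=0 B=8 C=11)
Step 5: pour(C -> B) -> (A=0 B=9 C=10)

Answer: 0 9 10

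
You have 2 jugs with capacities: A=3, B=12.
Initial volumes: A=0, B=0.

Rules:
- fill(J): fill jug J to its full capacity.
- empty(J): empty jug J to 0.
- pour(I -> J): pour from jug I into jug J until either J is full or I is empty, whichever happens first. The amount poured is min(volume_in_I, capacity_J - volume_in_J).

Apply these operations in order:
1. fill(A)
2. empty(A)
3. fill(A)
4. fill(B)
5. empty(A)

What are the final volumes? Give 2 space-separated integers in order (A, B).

Answer: 0 12

Derivation:
Step 1: fill(A) -> (A=3 B=0)
Step 2: empty(A) -> (A=0 B=0)
Step 3: fill(A) -> (A=3 B=0)
Step 4: fill(B) -> (A=3 B=12)
Step 5: empty(A) -> (A=0 B=12)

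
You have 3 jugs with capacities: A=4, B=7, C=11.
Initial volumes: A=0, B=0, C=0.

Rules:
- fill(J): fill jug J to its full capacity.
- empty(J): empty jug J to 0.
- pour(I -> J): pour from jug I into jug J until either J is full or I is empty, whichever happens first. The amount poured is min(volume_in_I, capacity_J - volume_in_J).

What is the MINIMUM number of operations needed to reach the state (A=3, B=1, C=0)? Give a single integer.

Answer: 8

Derivation:
BFS from (A=0, B=0, C=0). One shortest path:
  1. fill(C) -> (A=0 B=0 C=11)
  2. pour(C -> A) -> (A=4 B=0 C=7)
  3. pour(A -> B) -> (A=0 B=4 C=7)
  4. pour(C -> A) -> (A=4 B=4 C=3)
  5. pour(A -> B) -> (A=1 B=7 C=3)
  6. empty(B) -> (A=1 B=0 C=3)
  7. pour(A -> B) -> (A=0 B=1 C=3)
  8. pour(C -> A) -> (A=3 B=1 C=0)
Reached target in 8 moves.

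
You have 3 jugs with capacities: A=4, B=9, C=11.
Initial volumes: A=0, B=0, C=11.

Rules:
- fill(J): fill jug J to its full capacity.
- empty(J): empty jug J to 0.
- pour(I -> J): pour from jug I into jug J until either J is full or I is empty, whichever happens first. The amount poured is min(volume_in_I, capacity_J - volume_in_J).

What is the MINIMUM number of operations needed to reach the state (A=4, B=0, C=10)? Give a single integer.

Answer: 7

Derivation:
BFS from (A=0, B=0, C=11). One shortest path:
  1. fill(A) -> (A=4 B=0 C=11)
  2. pour(A -> B) -> (A=0 B=4 C=11)
  3. fill(A) -> (A=4 B=4 C=11)
  4. pour(A -> B) -> (A=0 B=8 C=11)
  5. fill(A) -> (A=4 B=8 C=11)
  6. pour(C -> B) -> (A=4 B=9 C=10)
  7. empty(B) -> (A=4 B=0 C=10)
Reached target in 7 moves.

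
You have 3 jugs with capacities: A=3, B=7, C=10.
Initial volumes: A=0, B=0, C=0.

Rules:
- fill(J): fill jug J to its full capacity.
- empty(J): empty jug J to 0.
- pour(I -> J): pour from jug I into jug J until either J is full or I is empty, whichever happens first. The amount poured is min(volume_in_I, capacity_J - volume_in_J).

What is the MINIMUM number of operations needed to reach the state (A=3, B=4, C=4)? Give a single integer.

Answer: 6

Derivation:
BFS from (A=0, B=0, C=0). One shortest path:
  1. fill(B) -> (A=0 B=7 C=0)
  2. pour(B -> A) -> (A=3 B=4 C=0)
  3. empty(A) -> (A=0 B=4 C=0)
  4. pour(B -> C) -> (A=0 B=0 C=4)
  5. fill(B) -> (A=0 B=7 C=4)
  6. pour(B -> A) -> (A=3 B=4 C=4)
Reached target in 6 moves.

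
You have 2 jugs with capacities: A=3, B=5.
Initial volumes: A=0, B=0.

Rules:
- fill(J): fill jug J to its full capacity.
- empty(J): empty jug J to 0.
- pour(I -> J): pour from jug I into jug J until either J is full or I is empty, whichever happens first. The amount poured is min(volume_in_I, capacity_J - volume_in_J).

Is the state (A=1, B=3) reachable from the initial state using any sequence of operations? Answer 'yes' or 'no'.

Answer: no

Derivation:
BFS explored all 16 reachable states.
Reachable set includes: (0,0), (0,1), (0,2), (0,3), (0,4), (0,5), (1,0), (1,5), (2,0), (2,5), (3,0), (3,1) ...
Target (A=1, B=3) not in reachable set → no.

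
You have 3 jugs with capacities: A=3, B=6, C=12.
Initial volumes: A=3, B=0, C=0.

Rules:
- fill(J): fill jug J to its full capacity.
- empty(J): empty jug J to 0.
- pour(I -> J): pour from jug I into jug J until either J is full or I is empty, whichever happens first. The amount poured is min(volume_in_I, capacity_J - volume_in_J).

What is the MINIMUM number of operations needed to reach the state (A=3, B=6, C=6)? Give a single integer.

Answer: 2

Derivation:
BFS from (A=3, B=0, C=0). One shortest path:
  1. fill(C) -> (A=3 B=0 C=12)
  2. pour(C -> B) -> (A=3 B=6 C=6)
Reached target in 2 moves.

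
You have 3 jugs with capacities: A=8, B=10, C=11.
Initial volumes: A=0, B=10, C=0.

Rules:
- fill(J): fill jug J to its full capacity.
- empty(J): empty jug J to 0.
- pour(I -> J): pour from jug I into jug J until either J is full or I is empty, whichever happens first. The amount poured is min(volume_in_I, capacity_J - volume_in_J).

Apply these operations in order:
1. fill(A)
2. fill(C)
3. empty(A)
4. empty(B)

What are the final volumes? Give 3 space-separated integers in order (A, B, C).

Step 1: fill(A) -> (A=8 B=10 C=0)
Step 2: fill(C) -> (A=8 B=10 C=11)
Step 3: empty(A) -> (A=0 B=10 C=11)
Step 4: empty(B) -> (A=0 B=0 C=11)

Answer: 0 0 11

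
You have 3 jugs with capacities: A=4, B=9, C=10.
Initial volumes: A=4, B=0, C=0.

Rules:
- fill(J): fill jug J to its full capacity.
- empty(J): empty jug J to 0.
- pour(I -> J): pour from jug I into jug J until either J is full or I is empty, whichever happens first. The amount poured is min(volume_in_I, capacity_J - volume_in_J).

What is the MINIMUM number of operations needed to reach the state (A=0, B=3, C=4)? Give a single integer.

Answer: 6

Derivation:
BFS from (A=4, B=0, C=0). One shortest path:
  1. fill(B) -> (A=4 B=9 C=0)
  2. pour(A -> C) -> (A=0 B=9 C=4)
  3. fill(A) -> (A=4 B=9 C=4)
  4. pour(B -> C) -> (A=4 B=3 C=10)
  5. empty(C) -> (A=4 B=3 C=0)
  6. pour(A -> C) -> (A=0 B=3 C=4)
Reached target in 6 moves.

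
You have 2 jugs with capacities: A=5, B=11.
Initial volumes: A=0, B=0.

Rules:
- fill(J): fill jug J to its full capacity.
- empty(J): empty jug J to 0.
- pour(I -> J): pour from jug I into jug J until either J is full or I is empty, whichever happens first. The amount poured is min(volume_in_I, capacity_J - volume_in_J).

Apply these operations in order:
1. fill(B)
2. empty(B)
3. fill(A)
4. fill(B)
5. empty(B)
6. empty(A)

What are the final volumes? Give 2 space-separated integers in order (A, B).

Answer: 0 0

Derivation:
Step 1: fill(B) -> (A=0 B=11)
Step 2: empty(B) -> (A=0 B=0)
Step 3: fill(A) -> (A=5 B=0)
Step 4: fill(B) -> (A=5 B=11)
Step 5: empty(B) -> (A=5 B=0)
Step 6: empty(A) -> (A=0 B=0)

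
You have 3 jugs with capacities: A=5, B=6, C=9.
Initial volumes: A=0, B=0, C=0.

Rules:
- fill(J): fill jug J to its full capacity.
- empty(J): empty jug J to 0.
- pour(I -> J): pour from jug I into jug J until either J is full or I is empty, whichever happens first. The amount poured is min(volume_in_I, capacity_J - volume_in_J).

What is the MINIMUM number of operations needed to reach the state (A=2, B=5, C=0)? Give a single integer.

Answer: 7

Derivation:
BFS from (A=0, B=0, C=0). One shortest path:
  1. fill(A) -> (A=5 B=0 C=0)
  2. fill(B) -> (A=5 B=6 C=0)
  3. pour(B -> C) -> (A=5 B=0 C=6)
  4. pour(A -> B) -> (A=0 B=5 C=6)
  5. fill(A) -> (A=5 B=5 C=6)
  6. pour(A -> C) -> (A=2 B=5 C=9)
  7. empty(C) -> (A=2 B=5 C=0)
Reached target in 7 moves.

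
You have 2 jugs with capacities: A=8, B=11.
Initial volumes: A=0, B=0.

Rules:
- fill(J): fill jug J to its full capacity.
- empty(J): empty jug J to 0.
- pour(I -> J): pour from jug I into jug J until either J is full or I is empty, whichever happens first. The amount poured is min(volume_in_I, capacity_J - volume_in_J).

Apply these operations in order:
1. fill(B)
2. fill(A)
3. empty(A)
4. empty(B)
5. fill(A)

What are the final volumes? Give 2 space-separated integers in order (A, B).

Answer: 8 0

Derivation:
Step 1: fill(B) -> (A=0 B=11)
Step 2: fill(A) -> (A=8 B=11)
Step 3: empty(A) -> (A=0 B=11)
Step 4: empty(B) -> (A=0 B=0)
Step 5: fill(A) -> (A=8 B=0)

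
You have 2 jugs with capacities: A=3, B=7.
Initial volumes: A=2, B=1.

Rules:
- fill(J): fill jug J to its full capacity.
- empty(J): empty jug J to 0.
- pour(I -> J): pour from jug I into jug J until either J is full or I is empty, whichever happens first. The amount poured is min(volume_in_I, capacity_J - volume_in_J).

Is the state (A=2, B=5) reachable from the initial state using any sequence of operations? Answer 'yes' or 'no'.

BFS explored all 21 reachable states.
Reachable set includes: (0,0), (0,1), (0,2), (0,3), (0,4), (0,5), (0,6), (0,7), (1,0), (1,7), (2,0), (2,1) ...
Target (A=2, B=5) not in reachable set → no.

Answer: no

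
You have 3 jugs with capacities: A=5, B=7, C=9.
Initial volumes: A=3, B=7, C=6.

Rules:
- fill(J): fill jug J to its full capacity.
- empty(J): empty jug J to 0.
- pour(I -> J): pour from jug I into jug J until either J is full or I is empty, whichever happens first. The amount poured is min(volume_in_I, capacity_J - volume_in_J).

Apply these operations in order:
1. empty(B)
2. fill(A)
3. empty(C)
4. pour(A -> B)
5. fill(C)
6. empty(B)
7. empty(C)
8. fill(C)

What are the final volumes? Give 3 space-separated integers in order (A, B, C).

Step 1: empty(B) -> (A=3 B=0 C=6)
Step 2: fill(A) -> (A=5 B=0 C=6)
Step 3: empty(C) -> (A=5 B=0 C=0)
Step 4: pour(A -> B) -> (A=0 B=5 C=0)
Step 5: fill(C) -> (A=0 B=5 C=9)
Step 6: empty(B) -> (A=0 B=0 C=9)
Step 7: empty(C) -> (A=0 B=0 C=0)
Step 8: fill(C) -> (A=0 B=0 C=9)

Answer: 0 0 9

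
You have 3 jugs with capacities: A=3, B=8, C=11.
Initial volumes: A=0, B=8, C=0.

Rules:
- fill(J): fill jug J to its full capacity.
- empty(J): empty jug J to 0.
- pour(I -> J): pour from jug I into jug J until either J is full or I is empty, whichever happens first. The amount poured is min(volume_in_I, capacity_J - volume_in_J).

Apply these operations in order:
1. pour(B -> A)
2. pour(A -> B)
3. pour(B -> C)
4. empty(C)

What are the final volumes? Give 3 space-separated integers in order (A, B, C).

Step 1: pour(B -> A) -> (A=3 B=5 C=0)
Step 2: pour(A -> B) -> (A=0 B=8 C=0)
Step 3: pour(B -> C) -> (A=0 B=0 C=8)
Step 4: empty(C) -> (A=0 B=0 C=0)

Answer: 0 0 0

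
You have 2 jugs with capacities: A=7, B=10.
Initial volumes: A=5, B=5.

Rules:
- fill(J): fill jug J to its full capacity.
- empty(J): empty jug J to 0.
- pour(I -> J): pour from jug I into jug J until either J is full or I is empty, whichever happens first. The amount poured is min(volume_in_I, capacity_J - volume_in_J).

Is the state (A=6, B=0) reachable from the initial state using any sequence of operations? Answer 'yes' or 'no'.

Answer: yes

Derivation:
BFS from (A=5, B=5):
  1. pour(B -> A) -> (A=7 B=3)
  2. empty(A) -> (A=0 B=3)
  3. pour(B -> A) -> (A=3 B=0)
  4. fill(B) -> (A=3 B=10)
  5. pour(B -> A) -> (A=7 B=6)
  6. empty(A) -> (A=0 B=6)
  7. pour(B -> A) -> (A=6 B=0)
Target reached → yes.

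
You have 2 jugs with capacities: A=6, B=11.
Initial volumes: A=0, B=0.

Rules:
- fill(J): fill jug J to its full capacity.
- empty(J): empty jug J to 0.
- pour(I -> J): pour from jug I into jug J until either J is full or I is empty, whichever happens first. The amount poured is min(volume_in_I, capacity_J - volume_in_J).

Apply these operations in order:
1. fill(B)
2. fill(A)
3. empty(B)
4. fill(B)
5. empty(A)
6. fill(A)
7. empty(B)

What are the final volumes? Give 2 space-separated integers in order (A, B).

Step 1: fill(B) -> (A=0 B=11)
Step 2: fill(A) -> (A=6 B=11)
Step 3: empty(B) -> (A=6 B=0)
Step 4: fill(B) -> (A=6 B=11)
Step 5: empty(A) -> (A=0 B=11)
Step 6: fill(A) -> (A=6 B=11)
Step 7: empty(B) -> (A=6 B=0)

Answer: 6 0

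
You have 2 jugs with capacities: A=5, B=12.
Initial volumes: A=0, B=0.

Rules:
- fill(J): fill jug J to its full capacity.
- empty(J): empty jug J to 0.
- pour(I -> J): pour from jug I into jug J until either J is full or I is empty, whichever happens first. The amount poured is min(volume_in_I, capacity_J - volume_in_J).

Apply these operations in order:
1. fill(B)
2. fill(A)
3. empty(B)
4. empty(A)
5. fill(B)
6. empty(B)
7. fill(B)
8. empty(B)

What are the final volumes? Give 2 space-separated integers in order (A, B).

Step 1: fill(B) -> (A=0 B=12)
Step 2: fill(A) -> (A=5 B=12)
Step 3: empty(B) -> (A=5 B=0)
Step 4: empty(A) -> (A=0 B=0)
Step 5: fill(B) -> (A=0 B=12)
Step 6: empty(B) -> (A=0 B=0)
Step 7: fill(B) -> (A=0 B=12)
Step 8: empty(B) -> (A=0 B=0)

Answer: 0 0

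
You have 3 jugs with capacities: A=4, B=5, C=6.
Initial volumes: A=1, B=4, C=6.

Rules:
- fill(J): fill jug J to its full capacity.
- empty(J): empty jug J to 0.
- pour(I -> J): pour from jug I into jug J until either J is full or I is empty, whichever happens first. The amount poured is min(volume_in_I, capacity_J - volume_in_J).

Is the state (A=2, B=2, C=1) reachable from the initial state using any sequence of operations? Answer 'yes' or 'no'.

Answer: no

Derivation:
BFS explored all 150 reachable states.
Reachable set includes: (0,0,0), (0,0,1), (0,0,2), (0,0,3), (0,0,4), (0,0,5), (0,0,6), (0,1,0), (0,1,1), (0,1,2), (0,1,3), (0,1,4) ...
Target (A=2, B=2, C=1) not in reachable set → no.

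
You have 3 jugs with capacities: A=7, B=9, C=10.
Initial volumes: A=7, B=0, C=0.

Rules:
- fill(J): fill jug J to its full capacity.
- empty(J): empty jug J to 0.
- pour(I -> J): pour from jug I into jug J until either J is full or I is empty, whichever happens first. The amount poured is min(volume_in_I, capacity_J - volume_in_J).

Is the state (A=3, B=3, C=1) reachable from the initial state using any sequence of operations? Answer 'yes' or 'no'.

BFS explored all 448 reachable states.
Reachable set includes: (0,0,0), (0,0,1), (0,0,2), (0,0,3), (0,0,4), (0,0,5), (0,0,6), (0,0,7), (0,0,8), (0,0,9), (0,0,10), (0,1,0) ...
Target (A=3, B=3, C=1) not in reachable set → no.

Answer: no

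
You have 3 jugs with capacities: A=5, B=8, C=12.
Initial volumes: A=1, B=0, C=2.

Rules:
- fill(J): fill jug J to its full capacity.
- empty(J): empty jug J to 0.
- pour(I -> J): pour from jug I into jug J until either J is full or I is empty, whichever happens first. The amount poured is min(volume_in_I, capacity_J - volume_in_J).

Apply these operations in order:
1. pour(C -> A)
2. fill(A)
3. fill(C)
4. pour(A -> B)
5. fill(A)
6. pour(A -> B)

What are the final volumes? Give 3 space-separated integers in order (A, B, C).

Answer: 2 8 12

Derivation:
Step 1: pour(C -> A) -> (A=3 B=0 C=0)
Step 2: fill(A) -> (A=5 B=0 C=0)
Step 3: fill(C) -> (A=5 B=0 C=12)
Step 4: pour(A -> B) -> (A=0 B=5 C=12)
Step 5: fill(A) -> (A=5 B=5 C=12)
Step 6: pour(A -> B) -> (A=2 B=8 C=12)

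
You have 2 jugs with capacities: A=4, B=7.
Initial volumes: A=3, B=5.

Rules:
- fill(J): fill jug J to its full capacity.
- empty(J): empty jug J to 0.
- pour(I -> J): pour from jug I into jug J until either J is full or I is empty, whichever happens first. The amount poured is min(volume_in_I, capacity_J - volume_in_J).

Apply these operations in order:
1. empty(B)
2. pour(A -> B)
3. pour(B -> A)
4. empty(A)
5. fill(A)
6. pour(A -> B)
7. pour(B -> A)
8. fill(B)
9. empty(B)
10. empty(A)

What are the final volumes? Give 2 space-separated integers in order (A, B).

Answer: 0 0

Derivation:
Step 1: empty(B) -> (A=3 B=0)
Step 2: pour(A -> B) -> (A=0 B=3)
Step 3: pour(B -> A) -> (A=3 B=0)
Step 4: empty(A) -> (A=0 B=0)
Step 5: fill(A) -> (A=4 B=0)
Step 6: pour(A -> B) -> (A=0 B=4)
Step 7: pour(B -> A) -> (A=4 B=0)
Step 8: fill(B) -> (A=4 B=7)
Step 9: empty(B) -> (A=4 B=0)
Step 10: empty(A) -> (A=0 B=0)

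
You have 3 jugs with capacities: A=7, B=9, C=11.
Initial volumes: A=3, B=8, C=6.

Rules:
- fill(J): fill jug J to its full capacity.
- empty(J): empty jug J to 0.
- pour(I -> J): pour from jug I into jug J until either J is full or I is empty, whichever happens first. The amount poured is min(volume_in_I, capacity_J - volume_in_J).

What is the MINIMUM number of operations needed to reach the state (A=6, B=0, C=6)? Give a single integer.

BFS from (A=3, B=8, C=6). One shortest path:
  1. fill(A) -> (A=7 B=8 C=6)
  2. pour(A -> B) -> (A=6 B=9 C=6)
  3. empty(B) -> (A=6 B=0 C=6)
Reached target in 3 moves.

Answer: 3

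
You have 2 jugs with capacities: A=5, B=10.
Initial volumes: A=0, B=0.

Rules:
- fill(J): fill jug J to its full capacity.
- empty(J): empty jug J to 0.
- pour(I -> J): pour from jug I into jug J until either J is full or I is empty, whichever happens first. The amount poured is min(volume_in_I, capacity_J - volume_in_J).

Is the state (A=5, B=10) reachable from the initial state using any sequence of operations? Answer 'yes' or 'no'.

BFS from (A=0, B=0):
  1. fill(A) -> (A=5 B=0)
  2. fill(B) -> (A=5 B=10)
Target reached → yes.

Answer: yes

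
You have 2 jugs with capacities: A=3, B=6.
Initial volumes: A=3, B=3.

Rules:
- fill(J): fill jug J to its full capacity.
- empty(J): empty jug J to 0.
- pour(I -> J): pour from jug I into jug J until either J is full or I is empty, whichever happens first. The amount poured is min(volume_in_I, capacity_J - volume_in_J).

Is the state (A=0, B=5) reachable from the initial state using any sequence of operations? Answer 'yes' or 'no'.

BFS explored all 6 reachable states.
Reachable set includes: (0,0), (0,3), (0,6), (3,0), (3,3), (3,6)
Target (A=0, B=5) not in reachable set → no.

Answer: no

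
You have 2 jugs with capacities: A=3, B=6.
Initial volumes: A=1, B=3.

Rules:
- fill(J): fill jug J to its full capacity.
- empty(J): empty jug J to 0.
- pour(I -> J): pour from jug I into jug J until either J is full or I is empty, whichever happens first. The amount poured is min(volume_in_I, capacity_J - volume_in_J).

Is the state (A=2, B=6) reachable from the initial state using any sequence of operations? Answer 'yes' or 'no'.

Answer: no

Derivation:
BFS explored all 13 reachable states.
Reachable set includes: (0,0), (0,1), (0,3), (0,4), (0,6), (1,0), (1,3), (1,6), (3,0), (3,1), (3,3), (3,4) ...
Target (A=2, B=6) not in reachable set → no.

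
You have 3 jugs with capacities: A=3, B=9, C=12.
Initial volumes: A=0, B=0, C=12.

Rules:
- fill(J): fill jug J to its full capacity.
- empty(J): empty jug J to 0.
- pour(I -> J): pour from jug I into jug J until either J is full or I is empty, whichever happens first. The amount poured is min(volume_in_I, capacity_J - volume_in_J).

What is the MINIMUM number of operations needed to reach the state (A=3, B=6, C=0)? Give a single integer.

BFS from (A=0, B=0, C=12). One shortest path:
  1. fill(B) -> (A=0 B=9 C=12)
  2. empty(C) -> (A=0 B=9 C=0)
  3. pour(B -> A) -> (A=3 B=6 C=0)
Reached target in 3 moves.

Answer: 3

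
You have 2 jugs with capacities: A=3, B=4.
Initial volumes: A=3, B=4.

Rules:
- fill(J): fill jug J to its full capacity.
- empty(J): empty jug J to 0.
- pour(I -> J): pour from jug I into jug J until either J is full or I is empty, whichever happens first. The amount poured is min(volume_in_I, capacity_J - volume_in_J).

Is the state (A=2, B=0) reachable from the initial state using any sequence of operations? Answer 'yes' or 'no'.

Answer: yes

Derivation:
BFS from (A=3, B=4):
  1. empty(B) -> (A=3 B=0)
  2. pour(A -> B) -> (A=0 B=3)
  3. fill(A) -> (A=3 B=3)
  4. pour(A -> B) -> (A=2 B=4)
  5. empty(B) -> (A=2 B=0)
Target reached → yes.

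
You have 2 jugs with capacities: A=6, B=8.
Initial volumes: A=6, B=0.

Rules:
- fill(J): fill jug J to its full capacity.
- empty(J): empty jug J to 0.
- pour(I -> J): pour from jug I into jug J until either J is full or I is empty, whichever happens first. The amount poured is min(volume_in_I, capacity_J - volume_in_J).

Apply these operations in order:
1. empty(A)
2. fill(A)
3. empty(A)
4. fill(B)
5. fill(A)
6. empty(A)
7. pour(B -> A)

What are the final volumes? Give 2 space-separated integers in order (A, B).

Answer: 6 2

Derivation:
Step 1: empty(A) -> (A=0 B=0)
Step 2: fill(A) -> (A=6 B=0)
Step 3: empty(A) -> (A=0 B=0)
Step 4: fill(B) -> (A=0 B=8)
Step 5: fill(A) -> (A=6 B=8)
Step 6: empty(A) -> (A=0 B=8)
Step 7: pour(B -> A) -> (A=6 B=2)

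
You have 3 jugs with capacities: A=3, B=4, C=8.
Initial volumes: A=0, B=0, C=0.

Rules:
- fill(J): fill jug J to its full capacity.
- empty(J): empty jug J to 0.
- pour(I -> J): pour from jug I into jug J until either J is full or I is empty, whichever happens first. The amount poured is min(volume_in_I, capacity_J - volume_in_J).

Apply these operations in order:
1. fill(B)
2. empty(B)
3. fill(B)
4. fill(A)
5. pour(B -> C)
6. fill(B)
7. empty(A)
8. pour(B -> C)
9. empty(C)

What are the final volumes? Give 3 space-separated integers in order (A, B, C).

Step 1: fill(B) -> (A=0 B=4 C=0)
Step 2: empty(B) -> (A=0 B=0 C=0)
Step 3: fill(B) -> (A=0 B=4 C=0)
Step 4: fill(A) -> (A=3 B=4 C=0)
Step 5: pour(B -> C) -> (A=3 B=0 C=4)
Step 6: fill(B) -> (A=3 B=4 C=4)
Step 7: empty(A) -> (A=0 B=4 C=4)
Step 8: pour(B -> C) -> (A=0 B=0 C=8)
Step 9: empty(C) -> (A=0 B=0 C=0)

Answer: 0 0 0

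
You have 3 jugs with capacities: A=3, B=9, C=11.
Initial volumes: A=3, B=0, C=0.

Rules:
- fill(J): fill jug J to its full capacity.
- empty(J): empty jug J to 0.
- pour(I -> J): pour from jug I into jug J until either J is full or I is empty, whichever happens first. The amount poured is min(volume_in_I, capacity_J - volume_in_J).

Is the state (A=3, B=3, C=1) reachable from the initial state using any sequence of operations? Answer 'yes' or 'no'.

BFS from (A=3, B=0, C=0):
  1. fill(B) -> (A=3 B=9 C=0)
  2. pour(A -> C) -> (A=0 B=9 C=3)
  3. fill(A) -> (A=3 B=9 C=3)
  4. pour(B -> C) -> (A=3 B=1 C=11)
  5. empty(C) -> (A=3 B=1 C=0)
  6. pour(B -> C) -> (A=3 B=0 C=1)
  7. pour(A -> B) -> (A=0 B=3 C=1)
  8. fill(A) -> (A=3 B=3 C=1)
Target reached → yes.

Answer: yes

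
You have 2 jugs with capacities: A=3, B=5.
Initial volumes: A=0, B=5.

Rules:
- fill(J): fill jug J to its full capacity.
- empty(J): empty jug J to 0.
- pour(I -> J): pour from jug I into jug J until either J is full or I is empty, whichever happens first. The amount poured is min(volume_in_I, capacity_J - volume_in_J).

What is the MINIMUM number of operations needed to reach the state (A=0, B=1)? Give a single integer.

Answer: 7

Derivation:
BFS from (A=0, B=5). One shortest path:
  1. fill(A) -> (A=3 B=5)
  2. empty(B) -> (A=3 B=0)
  3. pour(A -> B) -> (A=0 B=3)
  4. fill(A) -> (A=3 B=3)
  5. pour(A -> B) -> (A=1 B=5)
  6. empty(B) -> (A=1 B=0)
  7. pour(A -> B) -> (A=0 B=1)
Reached target in 7 moves.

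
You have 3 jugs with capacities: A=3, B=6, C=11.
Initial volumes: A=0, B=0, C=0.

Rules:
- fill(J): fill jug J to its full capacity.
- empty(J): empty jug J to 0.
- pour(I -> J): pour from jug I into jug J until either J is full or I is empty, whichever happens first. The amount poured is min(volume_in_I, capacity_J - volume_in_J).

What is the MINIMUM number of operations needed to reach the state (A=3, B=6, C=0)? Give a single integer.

BFS from (A=0, B=0, C=0). One shortest path:
  1. fill(A) -> (A=3 B=0 C=0)
  2. fill(B) -> (A=3 B=6 C=0)
Reached target in 2 moves.

Answer: 2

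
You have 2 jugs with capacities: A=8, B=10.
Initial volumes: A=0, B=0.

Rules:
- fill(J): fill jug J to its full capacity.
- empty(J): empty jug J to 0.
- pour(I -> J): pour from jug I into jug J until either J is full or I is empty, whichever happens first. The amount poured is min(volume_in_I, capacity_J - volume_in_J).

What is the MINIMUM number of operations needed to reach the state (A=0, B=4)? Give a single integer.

BFS from (A=0, B=0). One shortest path:
  1. fill(B) -> (A=0 B=10)
  2. pour(B -> A) -> (A=8 B=2)
  3. empty(A) -> (A=0 B=2)
  4. pour(B -> A) -> (A=2 B=0)
  5. fill(B) -> (A=2 B=10)
  6. pour(B -> A) -> (A=8 B=4)
  7. empty(A) -> (A=0 B=4)
Reached target in 7 moves.

Answer: 7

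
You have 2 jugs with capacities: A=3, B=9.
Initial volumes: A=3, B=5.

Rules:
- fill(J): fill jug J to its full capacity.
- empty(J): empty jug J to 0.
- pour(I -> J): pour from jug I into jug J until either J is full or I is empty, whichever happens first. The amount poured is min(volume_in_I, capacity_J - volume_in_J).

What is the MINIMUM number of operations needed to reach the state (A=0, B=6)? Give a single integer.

BFS from (A=3, B=5). One shortest path:
  1. empty(A) -> (A=0 B=5)
  2. fill(B) -> (A=0 B=9)
  3. pour(B -> A) -> (A=3 B=6)
  4. empty(A) -> (A=0 B=6)
Reached target in 4 moves.

Answer: 4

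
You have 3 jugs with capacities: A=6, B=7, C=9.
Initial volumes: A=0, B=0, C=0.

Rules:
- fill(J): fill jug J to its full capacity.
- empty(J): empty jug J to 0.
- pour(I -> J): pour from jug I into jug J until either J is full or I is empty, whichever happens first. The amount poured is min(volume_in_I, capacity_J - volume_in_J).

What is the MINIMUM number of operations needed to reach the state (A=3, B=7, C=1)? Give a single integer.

Answer: 8

Derivation:
BFS from (A=0, B=0, C=0). One shortest path:
  1. fill(A) -> (A=6 B=0 C=0)
  2. fill(B) -> (A=6 B=7 C=0)
  3. pour(A -> C) -> (A=0 B=7 C=6)
  4. pour(B -> A) -> (A=6 B=1 C=6)
  5. pour(A -> C) -> (A=3 B=1 C=9)
  6. empty(C) -> (A=3 B=1 C=0)
  7. pour(B -> C) -> (A=3 B=0 C=1)
  8. fill(B) -> (A=3 B=7 C=1)
Reached target in 8 moves.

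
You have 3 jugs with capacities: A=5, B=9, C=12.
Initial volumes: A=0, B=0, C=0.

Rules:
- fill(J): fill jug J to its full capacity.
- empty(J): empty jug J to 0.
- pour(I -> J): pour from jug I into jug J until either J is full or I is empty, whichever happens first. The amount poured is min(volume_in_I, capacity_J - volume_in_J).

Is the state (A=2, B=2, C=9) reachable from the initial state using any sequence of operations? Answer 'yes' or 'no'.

BFS explored all 428 reachable states.
Reachable set includes: (0,0,0), (0,0,1), (0,0,2), (0,0,3), (0,0,4), (0,0,5), (0,0,6), (0,0,7), (0,0,8), (0,0,9), (0,0,10), (0,0,11) ...
Target (A=2, B=2, C=9) not in reachable set → no.

Answer: no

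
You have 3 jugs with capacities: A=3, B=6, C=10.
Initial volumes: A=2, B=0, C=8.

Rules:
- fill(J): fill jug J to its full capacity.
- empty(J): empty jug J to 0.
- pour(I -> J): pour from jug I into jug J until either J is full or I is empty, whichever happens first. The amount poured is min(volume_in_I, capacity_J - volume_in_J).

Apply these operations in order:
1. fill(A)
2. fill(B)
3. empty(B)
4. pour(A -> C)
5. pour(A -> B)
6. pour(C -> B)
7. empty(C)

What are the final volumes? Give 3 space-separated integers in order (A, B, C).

Answer: 0 6 0

Derivation:
Step 1: fill(A) -> (A=3 B=0 C=8)
Step 2: fill(B) -> (A=3 B=6 C=8)
Step 3: empty(B) -> (A=3 B=0 C=8)
Step 4: pour(A -> C) -> (A=1 B=0 C=10)
Step 5: pour(A -> B) -> (A=0 B=1 C=10)
Step 6: pour(C -> B) -> (A=0 B=6 C=5)
Step 7: empty(C) -> (A=0 B=6 C=0)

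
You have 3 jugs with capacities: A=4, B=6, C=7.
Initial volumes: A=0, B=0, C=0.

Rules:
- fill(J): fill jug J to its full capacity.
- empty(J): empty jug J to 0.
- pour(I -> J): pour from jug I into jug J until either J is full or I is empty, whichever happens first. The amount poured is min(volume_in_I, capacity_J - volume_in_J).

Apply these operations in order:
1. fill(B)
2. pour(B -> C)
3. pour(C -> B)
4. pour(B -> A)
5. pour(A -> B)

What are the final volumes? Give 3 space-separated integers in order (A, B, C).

Step 1: fill(B) -> (A=0 B=6 C=0)
Step 2: pour(B -> C) -> (A=0 B=0 C=6)
Step 3: pour(C -> B) -> (A=0 B=6 C=0)
Step 4: pour(B -> A) -> (A=4 B=2 C=0)
Step 5: pour(A -> B) -> (A=0 B=6 C=0)

Answer: 0 6 0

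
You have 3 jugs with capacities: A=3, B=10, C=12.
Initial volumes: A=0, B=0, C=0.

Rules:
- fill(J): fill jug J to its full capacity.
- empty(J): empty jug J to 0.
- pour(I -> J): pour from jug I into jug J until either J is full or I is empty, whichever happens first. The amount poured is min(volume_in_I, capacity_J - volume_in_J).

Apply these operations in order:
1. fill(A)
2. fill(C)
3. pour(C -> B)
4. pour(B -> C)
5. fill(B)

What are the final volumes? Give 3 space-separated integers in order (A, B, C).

Step 1: fill(A) -> (A=3 B=0 C=0)
Step 2: fill(C) -> (A=3 B=0 C=12)
Step 3: pour(C -> B) -> (A=3 B=10 C=2)
Step 4: pour(B -> C) -> (A=3 B=0 C=12)
Step 5: fill(B) -> (A=3 B=10 C=12)

Answer: 3 10 12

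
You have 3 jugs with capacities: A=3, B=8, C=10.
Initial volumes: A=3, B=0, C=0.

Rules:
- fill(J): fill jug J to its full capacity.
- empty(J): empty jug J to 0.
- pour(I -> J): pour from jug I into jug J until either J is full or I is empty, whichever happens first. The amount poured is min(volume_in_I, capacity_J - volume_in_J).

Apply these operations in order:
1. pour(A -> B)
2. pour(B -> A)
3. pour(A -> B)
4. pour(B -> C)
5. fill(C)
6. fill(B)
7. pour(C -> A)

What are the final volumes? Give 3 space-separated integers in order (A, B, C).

Answer: 3 8 7

Derivation:
Step 1: pour(A -> B) -> (A=0 B=3 C=0)
Step 2: pour(B -> A) -> (A=3 B=0 C=0)
Step 3: pour(A -> B) -> (A=0 B=3 C=0)
Step 4: pour(B -> C) -> (A=0 B=0 C=3)
Step 5: fill(C) -> (A=0 B=0 C=10)
Step 6: fill(B) -> (A=0 B=8 C=10)
Step 7: pour(C -> A) -> (A=3 B=8 C=7)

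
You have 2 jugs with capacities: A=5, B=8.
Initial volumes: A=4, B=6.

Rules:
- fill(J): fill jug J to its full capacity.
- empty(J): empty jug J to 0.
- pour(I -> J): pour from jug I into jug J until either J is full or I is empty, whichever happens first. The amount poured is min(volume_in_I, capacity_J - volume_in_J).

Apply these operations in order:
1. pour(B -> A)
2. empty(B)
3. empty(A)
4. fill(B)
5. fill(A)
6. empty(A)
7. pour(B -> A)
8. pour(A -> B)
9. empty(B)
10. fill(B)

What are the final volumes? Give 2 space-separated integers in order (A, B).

Step 1: pour(B -> A) -> (A=5 B=5)
Step 2: empty(B) -> (A=5 B=0)
Step 3: empty(A) -> (A=0 B=0)
Step 4: fill(B) -> (A=0 B=8)
Step 5: fill(A) -> (A=5 B=8)
Step 6: empty(A) -> (A=0 B=8)
Step 7: pour(B -> A) -> (A=5 B=3)
Step 8: pour(A -> B) -> (A=0 B=8)
Step 9: empty(B) -> (A=0 B=0)
Step 10: fill(B) -> (A=0 B=8)

Answer: 0 8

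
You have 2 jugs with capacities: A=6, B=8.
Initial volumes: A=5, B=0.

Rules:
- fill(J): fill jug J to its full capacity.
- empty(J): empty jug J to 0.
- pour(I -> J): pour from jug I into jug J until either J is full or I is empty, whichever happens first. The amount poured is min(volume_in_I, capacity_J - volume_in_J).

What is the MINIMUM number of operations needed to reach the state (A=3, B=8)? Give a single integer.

Answer: 3

Derivation:
BFS from (A=5, B=0). One shortest path:
  1. pour(A -> B) -> (A=0 B=5)
  2. fill(A) -> (A=6 B=5)
  3. pour(A -> B) -> (A=3 B=8)
Reached target in 3 moves.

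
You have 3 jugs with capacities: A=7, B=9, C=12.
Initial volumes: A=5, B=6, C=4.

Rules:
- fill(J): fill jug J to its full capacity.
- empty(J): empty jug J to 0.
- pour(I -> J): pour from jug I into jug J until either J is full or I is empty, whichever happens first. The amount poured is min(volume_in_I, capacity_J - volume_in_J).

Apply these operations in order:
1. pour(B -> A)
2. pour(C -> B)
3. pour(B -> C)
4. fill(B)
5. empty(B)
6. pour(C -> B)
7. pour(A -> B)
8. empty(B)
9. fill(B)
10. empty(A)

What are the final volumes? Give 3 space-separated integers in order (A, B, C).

Step 1: pour(B -> A) -> (A=7 B=4 C=4)
Step 2: pour(C -> B) -> (A=7 B=8 C=0)
Step 3: pour(B -> C) -> (A=7 B=0 C=8)
Step 4: fill(B) -> (A=7 B=9 C=8)
Step 5: empty(B) -> (A=7 B=0 C=8)
Step 6: pour(C -> B) -> (A=7 B=8 C=0)
Step 7: pour(A -> B) -> (A=6 B=9 C=0)
Step 8: empty(B) -> (A=6 B=0 C=0)
Step 9: fill(B) -> (A=6 B=9 C=0)
Step 10: empty(A) -> (A=0 B=9 C=0)

Answer: 0 9 0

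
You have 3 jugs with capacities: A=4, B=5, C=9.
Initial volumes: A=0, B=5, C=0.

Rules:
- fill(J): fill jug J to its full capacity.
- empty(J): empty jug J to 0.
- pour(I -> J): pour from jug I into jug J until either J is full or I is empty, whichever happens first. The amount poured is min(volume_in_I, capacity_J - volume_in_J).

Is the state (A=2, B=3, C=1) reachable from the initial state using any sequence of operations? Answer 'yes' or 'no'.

Answer: no

Derivation:
BFS explored all 204 reachable states.
Reachable set includes: (0,0,0), (0,0,1), (0,0,2), (0,0,3), (0,0,4), (0,0,5), (0,0,6), (0,0,7), (0,0,8), (0,0,9), (0,1,0), (0,1,1) ...
Target (A=2, B=3, C=1) not in reachable set → no.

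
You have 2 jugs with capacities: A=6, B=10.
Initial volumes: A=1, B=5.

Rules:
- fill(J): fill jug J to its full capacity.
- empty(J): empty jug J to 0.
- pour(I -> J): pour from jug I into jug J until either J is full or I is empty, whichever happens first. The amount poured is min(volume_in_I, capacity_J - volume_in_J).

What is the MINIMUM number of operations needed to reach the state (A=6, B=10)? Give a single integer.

BFS from (A=1, B=5). One shortest path:
  1. fill(A) -> (A=6 B=5)
  2. fill(B) -> (A=6 B=10)
Reached target in 2 moves.

Answer: 2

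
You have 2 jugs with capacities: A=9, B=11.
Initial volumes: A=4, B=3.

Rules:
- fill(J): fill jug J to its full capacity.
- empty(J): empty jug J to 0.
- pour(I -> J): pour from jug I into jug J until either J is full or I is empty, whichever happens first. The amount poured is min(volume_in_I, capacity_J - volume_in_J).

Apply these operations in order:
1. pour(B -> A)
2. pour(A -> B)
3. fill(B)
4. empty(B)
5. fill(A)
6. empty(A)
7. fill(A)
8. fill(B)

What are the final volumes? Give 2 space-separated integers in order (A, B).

Answer: 9 11

Derivation:
Step 1: pour(B -> A) -> (A=7 B=0)
Step 2: pour(A -> B) -> (A=0 B=7)
Step 3: fill(B) -> (A=0 B=11)
Step 4: empty(B) -> (A=0 B=0)
Step 5: fill(A) -> (A=9 B=0)
Step 6: empty(A) -> (A=0 B=0)
Step 7: fill(A) -> (A=9 B=0)
Step 8: fill(B) -> (A=9 B=11)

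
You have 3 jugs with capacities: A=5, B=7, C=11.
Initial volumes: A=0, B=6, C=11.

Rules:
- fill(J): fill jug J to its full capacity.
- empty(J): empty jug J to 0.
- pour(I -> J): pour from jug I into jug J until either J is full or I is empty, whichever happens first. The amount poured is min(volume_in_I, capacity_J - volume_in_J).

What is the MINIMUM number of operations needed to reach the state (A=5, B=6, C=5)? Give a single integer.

Answer: 4

Derivation:
BFS from (A=0, B=6, C=11). One shortest path:
  1. fill(A) -> (A=5 B=6 C=11)
  2. empty(C) -> (A=5 B=6 C=0)
  3. pour(A -> C) -> (A=0 B=6 C=5)
  4. fill(A) -> (A=5 B=6 C=5)
Reached target in 4 moves.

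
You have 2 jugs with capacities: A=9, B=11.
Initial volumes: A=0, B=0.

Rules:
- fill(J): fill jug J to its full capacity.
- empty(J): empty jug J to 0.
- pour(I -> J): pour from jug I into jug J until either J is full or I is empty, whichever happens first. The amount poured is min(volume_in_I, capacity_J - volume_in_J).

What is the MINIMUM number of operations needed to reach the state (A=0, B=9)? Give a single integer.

BFS from (A=0, B=0). One shortest path:
  1. fill(A) -> (A=9 B=0)
  2. pour(A -> B) -> (A=0 B=9)
Reached target in 2 moves.

Answer: 2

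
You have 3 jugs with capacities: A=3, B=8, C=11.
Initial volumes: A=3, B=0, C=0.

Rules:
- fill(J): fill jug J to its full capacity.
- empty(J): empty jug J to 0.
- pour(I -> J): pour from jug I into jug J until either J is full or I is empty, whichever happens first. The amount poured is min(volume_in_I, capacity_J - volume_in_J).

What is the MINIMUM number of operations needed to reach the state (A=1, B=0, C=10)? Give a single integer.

BFS from (A=3, B=0, C=0). One shortest path:
  1. fill(B) -> (A=3 B=8 C=0)
  2. pour(B -> C) -> (A=3 B=0 C=8)
  3. pour(A -> B) -> (A=0 B=3 C=8)
  4. pour(C -> A) -> (A=3 B=3 C=5)
  5. pour(A -> B) -> (A=0 B=6 C=5)
  6. pour(C -> A) -> (A=3 B=6 C=2)
  7. pour(A -> B) -> (A=1 B=8 C=2)
  8. pour(B -> C) -> (A=1 B=0 C=10)
Reached target in 8 moves.

Answer: 8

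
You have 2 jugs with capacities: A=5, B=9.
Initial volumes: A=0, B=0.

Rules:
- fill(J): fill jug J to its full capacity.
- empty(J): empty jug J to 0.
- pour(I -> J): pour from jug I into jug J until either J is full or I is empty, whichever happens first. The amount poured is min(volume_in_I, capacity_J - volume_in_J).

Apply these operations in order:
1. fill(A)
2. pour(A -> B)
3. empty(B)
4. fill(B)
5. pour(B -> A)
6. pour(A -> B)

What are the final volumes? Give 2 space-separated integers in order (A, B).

Answer: 0 9

Derivation:
Step 1: fill(A) -> (A=5 B=0)
Step 2: pour(A -> B) -> (A=0 B=5)
Step 3: empty(B) -> (A=0 B=0)
Step 4: fill(B) -> (A=0 B=9)
Step 5: pour(B -> A) -> (A=5 B=4)
Step 6: pour(A -> B) -> (A=0 B=9)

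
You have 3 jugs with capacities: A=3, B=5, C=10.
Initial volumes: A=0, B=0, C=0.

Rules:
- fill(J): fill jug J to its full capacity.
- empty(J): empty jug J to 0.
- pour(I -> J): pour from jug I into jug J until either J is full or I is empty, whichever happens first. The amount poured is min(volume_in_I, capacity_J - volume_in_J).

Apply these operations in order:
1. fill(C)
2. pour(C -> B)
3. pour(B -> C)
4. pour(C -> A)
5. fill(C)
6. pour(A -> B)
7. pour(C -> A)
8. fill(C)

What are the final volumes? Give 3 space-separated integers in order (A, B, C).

Step 1: fill(C) -> (A=0 B=0 C=10)
Step 2: pour(C -> B) -> (A=0 B=5 C=5)
Step 3: pour(B -> C) -> (A=0 B=0 C=10)
Step 4: pour(C -> A) -> (A=3 B=0 C=7)
Step 5: fill(C) -> (A=3 B=0 C=10)
Step 6: pour(A -> B) -> (A=0 B=3 C=10)
Step 7: pour(C -> A) -> (A=3 B=3 C=7)
Step 8: fill(C) -> (A=3 B=3 C=10)

Answer: 3 3 10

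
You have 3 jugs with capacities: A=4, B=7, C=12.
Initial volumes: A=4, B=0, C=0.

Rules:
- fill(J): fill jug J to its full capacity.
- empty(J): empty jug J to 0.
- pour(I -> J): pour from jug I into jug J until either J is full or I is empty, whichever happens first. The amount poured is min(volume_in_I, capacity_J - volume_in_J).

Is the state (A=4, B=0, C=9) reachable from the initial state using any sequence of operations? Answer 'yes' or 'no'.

BFS from (A=4, B=0, C=0):
  1. fill(C) -> (A=4 B=0 C=12)
  2. pour(A -> B) -> (A=0 B=4 C=12)
  3. fill(A) -> (A=4 B=4 C=12)
  4. pour(C -> B) -> (A=4 B=7 C=9)
  5. empty(B) -> (A=4 B=0 C=9)
Target reached → yes.

Answer: yes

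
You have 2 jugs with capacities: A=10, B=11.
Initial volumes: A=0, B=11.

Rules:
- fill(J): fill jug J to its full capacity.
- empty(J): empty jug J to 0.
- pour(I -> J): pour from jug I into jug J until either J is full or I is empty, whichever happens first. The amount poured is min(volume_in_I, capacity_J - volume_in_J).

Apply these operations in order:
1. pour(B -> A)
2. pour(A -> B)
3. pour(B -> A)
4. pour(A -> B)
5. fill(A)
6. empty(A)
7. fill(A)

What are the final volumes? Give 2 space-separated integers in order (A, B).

Step 1: pour(B -> A) -> (A=10 B=1)
Step 2: pour(A -> B) -> (A=0 B=11)
Step 3: pour(B -> A) -> (A=10 B=1)
Step 4: pour(A -> B) -> (A=0 B=11)
Step 5: fill(A) -> (A=10 B=11)
Step 6: empty(A) -> (A=0 B=11)
Step 7: fill(A) -> (A=10 B=11)

Answer: 10 11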